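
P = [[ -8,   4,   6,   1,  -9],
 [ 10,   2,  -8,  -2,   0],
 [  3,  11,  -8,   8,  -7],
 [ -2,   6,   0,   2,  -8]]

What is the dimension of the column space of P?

Row reduce to echelon form.
R2 ← R2 + (5/4)·R1: [0, 7, -1/2, -3/4, -45/4]
R3 ← R3 + (3/8)·R1: [0, 25/2, -23/4, 67/8, -83/8]
R4 ← R4 − (1/4)·R1: [0, 5, -3/2, 7/4, -23/4]
R3 ← R3 − (25/14)·R2: [0, 0, -34/7, 68/7, 68/7]
R4 ← R4 − (5/7)·R2: [0, 0, -8/7, 16/7, 16/7]
R4 ← R4 − (4/17)·R3: [0, 0, 0, 0, 0]
Echelon form has 3 nonzero rows, so rank(P) = 3.
The column space has dimension equal to the rank: 3.

3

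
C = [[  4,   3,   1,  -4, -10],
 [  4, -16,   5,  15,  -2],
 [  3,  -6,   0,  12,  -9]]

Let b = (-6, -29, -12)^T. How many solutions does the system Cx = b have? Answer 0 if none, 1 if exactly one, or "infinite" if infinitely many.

Row reduce the augmented matrix [C | b].
R2 ← R2 − R1: [0, -19, 4, 19, 8, -23]
R3 ← R3 − (3/4)·R1: [0, -33/4, -3/4, 15, -3/2, -15/2]
R3 ← R3 − (33/76)·R2: [0, 0, -189/76, 27/4, -189/38, 189/76]
The echelon form has 3 nonzero rows, and every pivot lies in the first 5 columns, so rank(C) = rank([C|b]) = 3.
The system is consistent.
rank = 3 < 5 unknowns, so there are infinitely many solutions.

infinite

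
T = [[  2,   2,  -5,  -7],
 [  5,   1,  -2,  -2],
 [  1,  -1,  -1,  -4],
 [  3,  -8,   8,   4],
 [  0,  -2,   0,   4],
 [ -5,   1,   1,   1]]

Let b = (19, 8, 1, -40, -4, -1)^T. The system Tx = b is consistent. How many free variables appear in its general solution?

0

Row reduce the augmented matrix [T | b].
R2 ← R2 − (5/2)·R1: [0, -4, 21/2, 31/2, -79/2]
R3 ← R3 − (1/2)·R1: [0, -2, 3/2, -1/2, -17/2]
R4 ← R4 − (3/2)·R1: [0, -11, 31/2, 29/2, -137/2]
R6 ← R6 + (5/2)·R1: [0, 6, -23/2, -33/2, 93/2]
R3 ← R3 − (1/2)·R2: [0, 0, -15/4, -33/4, 45/4]
R4 ← R4 − (11/4)·R2: [0, 0, -107/8, -225/8, 321/8]
R5 ← R5 − (1/2)·R2: [0, 0, -21/4, -15/4, 63/4]
R6 ← R6 + (3/2)·R2: [0, 0, 17/4, 27/4, -51/4]
R4 ← R4 − (107/30)·R3: [0, 0, 0, 13/10, 0]
R5 ← R5 − (7/5)·R3: [0, 0, 0, 39/5, 0]
R6 ← R6 + (17/15)·R3: [0, 0, 0, -13/5, 0]
R5 ← R5 − (6)·R4: [0, 0, 0, 0, 0]
R6 ← R6 + (2)·R4: [0, 0, 0, 0, 0]
The echelon form has 4 nonzero rows, and every pivot lies in the first 4 columns, so rank(T) = rank([T|b]) = 4.
The system is consistent.
Free variables = (unknowns) − (rank) = 4 − 4 = 0.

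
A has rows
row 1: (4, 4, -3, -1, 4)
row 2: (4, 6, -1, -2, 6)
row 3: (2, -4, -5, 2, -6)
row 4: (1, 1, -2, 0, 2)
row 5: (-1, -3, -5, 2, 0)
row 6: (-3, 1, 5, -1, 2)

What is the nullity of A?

2

Row reduce to echelon form.
R2 ← R2 − R1: [0, 2, 2, -1, 2]
R3 ← R3 − (1/2)·R1: [0, -6, -7/2, 5/2, -8]
R4 ← R4 − (1/4)·R1: [0, 0, -5/4, 1/4, 1]
R5 ← R5 + (1/4)·R1: [0, -2, -23/4, 7/4, 1]
R6 ← R6 + (3/4)·R1: [0, 4, 11/4, -7/4, 5]
R3 ← R3 + (3)·R2: [0, 0, 5/2, -1/2, -2]
R5 ← R5 + R2: [0, 0, -15/4, 3/4, 3]
R6 ← R6 − (2)·R2: [0, 0, -5/4, 1/4, 1]
R4 ← R4 + (1/2)·R3: [0, 0, 0, 0, 0]
R5 ← R5 + (3/2)·R3: [0, 0, 0, 0, 0]
R6 ← R6 + (1/2)·R3: [0, 0, 0, 0, 0]
3 nonzero rows, so rank(A) = 3.
A has 5 columns; by rank–nullity, nullity = 5 − 3 = 2.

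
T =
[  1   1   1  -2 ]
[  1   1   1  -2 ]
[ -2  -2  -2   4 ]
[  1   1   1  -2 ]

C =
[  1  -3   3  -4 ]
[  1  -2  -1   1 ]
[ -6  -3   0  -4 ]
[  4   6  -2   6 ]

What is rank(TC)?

First compute TC:
[[-12, -20,   6, -19],
 [-12, -20,   6, -19],
 [ 24,  40, -12,  38],
 [-12, -20,   6, -19]]
Now row reduce the product.
R2 ← R2 − R1: [0, 0, 0, 0]
R3 ← R3 + (2)·R1: [0, 0, 0, 0]
R4 ← R4 − R1: [0, 0, 0, 0]
1 nonzero row, so rank(TC) = 1.

1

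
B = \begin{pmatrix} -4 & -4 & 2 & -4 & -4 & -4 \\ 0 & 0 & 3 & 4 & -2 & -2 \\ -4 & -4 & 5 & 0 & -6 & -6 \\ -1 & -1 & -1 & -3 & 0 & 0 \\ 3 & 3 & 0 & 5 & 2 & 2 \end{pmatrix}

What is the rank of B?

2

Row reduce to echelon form.
R3 ← R3 − R1: [0, 0, 3, 4, -2, -2]
R4 ← R4 − (1/4)·R1: [0, 0, -3/2, -2, 1, 1]
R5 ← R5 + (3/4)·R1: [0, 0, 3/2, 2, -1, -1]
R3 ← R3 − R2: [0, 0, 0, 0, 0, 0]
R4 ← R4 + (1/2)·R2: [0, 0, 0, 0, 0, 0]
R5 ← R5 − (1/2)·R2: [0, 0, 0, 0, 0, 0]
Echelon form has 2 nonzero rows, so rank(B) = 2.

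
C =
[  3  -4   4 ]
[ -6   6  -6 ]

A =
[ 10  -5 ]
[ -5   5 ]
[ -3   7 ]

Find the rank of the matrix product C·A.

First compute CA:
[[ 38,  -7],
 [-72,  18]]
Now row reduce the product.
R2 ← R2 + (36/19)·R1: [0, 90/19]
2 nonzero rows, so rank(CA) = 2.

2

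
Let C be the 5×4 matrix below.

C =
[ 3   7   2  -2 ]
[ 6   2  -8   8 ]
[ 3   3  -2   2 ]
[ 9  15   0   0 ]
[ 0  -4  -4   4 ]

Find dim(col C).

Row reduce to echelon form.
R2 ← R2 − (2)·R1: [0, -12, -12, 12]
R3 ← R3 − R1: [0, -4, -4, 4]
R4 ← R4 − (3)·R1: [0, -6, -6, 6]
R3 ← R3 − (1/3)·R2: [0, 0, 0, 0]
R4 ← R4 − (1/2)·R2: [0, 0, 0, 0]
R5 ← R5 − (1/3)·R2: [0, 0, 0, 0]
Echelon form has 2 nonzero rows, so rank(C) = 2.
The column space has dimension equal to the rank: 2.

2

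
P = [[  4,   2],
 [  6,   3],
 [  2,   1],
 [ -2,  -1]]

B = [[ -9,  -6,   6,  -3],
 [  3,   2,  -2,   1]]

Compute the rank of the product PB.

1

First compute PB:
[[-30, -20,  20, -10],
 [-45, -30,  30, -15],
 [-15, -10,  10,  -5],
 [ 15,  10, -10,   5]]
Now row reduce the product.
R2 ← R2 − (3/2)·R1: [0, 0, 0, 0]
R3 ← R3 − (1/2)·R1: [0, 0, 0, 0]
R4 ← R4 + (1/2)·R1: [0, 0, 0, 0]
1 nonzero row, so rank(PB) = 1.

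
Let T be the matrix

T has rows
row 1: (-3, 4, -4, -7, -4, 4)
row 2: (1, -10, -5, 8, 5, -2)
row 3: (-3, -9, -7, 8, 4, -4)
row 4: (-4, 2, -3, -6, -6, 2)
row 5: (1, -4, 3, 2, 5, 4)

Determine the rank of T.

5

Row reduce to echelon form.
R2 ← R2 + (1/3)·R1: [0, -26/3, -19/3, 17/3, 11/3, -2/3]
R3 ← R3 − R1: [0, -13, -3, 15, 8, -8]
R4 ← R4 − (4/3)·R1: [0, -10/3, 7/3, 10/3, -2/3, -10/3]
R5 ← R5 + (1/3)·R1: [0, -8/3, 5/3, -1/3, 11/3, 16/3]
R3 ← R3 − (3/2)·R2: [0, 0, 13/2, 13/2, 5/2, -7]
R4 ← R4 − (5/13)·R2: [0, 0, 62/13, 15/13, -27/13, -40/13]
R5 ← R5 − (4/13)·R2: [0, 0, 47/13, -27/13, 33/13, 72/13]
R4 ← R4 − (124/169)·R3: [0, 0, 0, -47/13, -661/169, 348/169]
R5 ← R5 − (94/169)·R3: [0, 0, 0, -74/13, 194/169, 1594/169]
R5 ← R5 − (74/47)·R4: [0, 0, 0, 0, 4464/611, 3782/611]
Echelon form has 5 nonzero rows, so rank(T) = 5.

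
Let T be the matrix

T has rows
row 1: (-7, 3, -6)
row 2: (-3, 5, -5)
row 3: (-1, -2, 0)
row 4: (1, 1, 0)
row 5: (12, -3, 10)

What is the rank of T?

Row reduce to echelon form.
R2 ← R2 − (3/7)·R1: [0, 26/7, -17/7]
R3 ← R3 − (1/7)·R1: [0, -17/7, 6/7]
R4 ← R4 + (1/7)·R1: [0, 10/7, -6/7]
R5 ← R5 + (12/7)·R1: [0, 15/7, -2/7]
R3 ← R3 + (17/26)·R2: [0, 0, -19/26]
R4 ← R4 − (5/13)·R2: [0, 0, 1/13]
R5 ← R5 − (15/26)·R2: [0, 0, 29/26]
R4 ← R4 + (2/19)·R3: [0, 0, 0]
R5 ← R5 + (29/19)·R3: [0, 0, 0]
Echelon form has 3 nonzero rows, so rank(T) = 3.

3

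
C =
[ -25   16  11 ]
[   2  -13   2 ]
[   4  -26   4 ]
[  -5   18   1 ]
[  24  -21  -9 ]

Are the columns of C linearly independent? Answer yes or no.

Row reduce C to echelon form.
R2 ← R2 + (2/25)·R1: [0, -293/25, 72/25]
R3 ← R3 + (4/25)·R1: [0, -586/25, 144/25]
R4 ← R4 − (1/5)·R1: [0, 74/5, -6/5]
R5 ← R5 + (24/25)·R1: [0, -141/25, 39/25]
R3 ← R3 − (2)·R2: [0, 0, 0]
R4 ← R4 + (370/293)·R2: [0, 0, 714/293]
R5 ← R5 − (141/293)·R2: [0, 0, 51/293]
Swap R3 ↔ R4
R5 ← R5 − (1/14)·R3: [0, 0, 0]
3 pivots among 3 columns.
Every column is a pivot column, so the columns are linearly independent.

yes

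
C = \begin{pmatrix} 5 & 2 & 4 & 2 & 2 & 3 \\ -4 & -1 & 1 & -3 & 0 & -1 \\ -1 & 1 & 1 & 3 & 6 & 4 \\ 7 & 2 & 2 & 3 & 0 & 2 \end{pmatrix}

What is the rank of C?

Row reduce to echelon form.
R2 ← R2 + (4/5)·R1: [0, 3/5, 21/5, -7/5, 8/5, 7/5]
R3 ← R3 + (1/5)·R1: [0, 7/5, 9/5, 17/5, 32/5, 23/5]
R4 ← R4 − (7/5)·R1: [0, -4/5, -18/5, 1/5, -14/5, -11/5]
R3 ← R3 − (7/3)·R2: [0, 0, -8, 20/3, 8/3, 4/3]
R4 ← R4 + (4/3)·R2: [0, 0, 2, -5/3, -2/3, -1/3]
R4 ← R4 + (1/4)·R3: [0, 0, 0, 0, 0, 0]
Echelon form has 3 nonzero rows, so rank(C) = 3.

3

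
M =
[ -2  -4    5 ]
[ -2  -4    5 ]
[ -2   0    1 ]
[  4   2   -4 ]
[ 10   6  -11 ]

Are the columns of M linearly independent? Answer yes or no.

no

Row reduce M to echelon form.
R2 ← R2 − R1: [0, 0, 0]
R3 ← R3 − R1: [0, 4, -4]
R4 ← R4 + (2)·R1: [0, -6, 6]
R5 ← R5 + (5)·R1: [0, -14, 14]
Swap R2 ↔ R3
R4 ← R4 + (3/2)·R2: [0, 0, 0]
R5 ← R5 + (7/2)·R2: [0, 0, 0]
2 pivots among 3 columns.
Only 2 < 3 pivot columns, so the columns are linearly dependent.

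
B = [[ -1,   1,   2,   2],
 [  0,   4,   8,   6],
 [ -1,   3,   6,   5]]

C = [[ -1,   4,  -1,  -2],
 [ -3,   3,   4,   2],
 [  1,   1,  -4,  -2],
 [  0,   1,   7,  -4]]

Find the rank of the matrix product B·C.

2

First compute BC:
[[  0,   3,  11,  -8],
 [ -4,  26,  26, -32],
 [ -2,  16,  24, -24]]
Now row reduce the product.
Swap R1 ↔ R2
R3 ← R3 − (1/2)·R1: [0, 3, 11, -8]
R3 ← R3 − R2: [0, 0, 0, 0]
2 nonzero rows, so rank(BC) = 2.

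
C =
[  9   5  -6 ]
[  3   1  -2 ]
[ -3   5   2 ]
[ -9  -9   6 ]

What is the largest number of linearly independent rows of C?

2

Row reduce to echelon form.
R2 ← R2 − (1/3)·R1: [0, -2/3, 0]
R3 ← R3 + (1/3)·R1: [0, 20/3, 0]
R4 ← R4 + R1: [0, -4, 0]
R3 ← R3 + (10)·R2: [0, 0, 0]
R4 ← R4 − (6)·R2: [0, 0, 0]
Echelon form has 2 nonzero rows, so rank(C) = 2.
The rank gives the maximum number of linearly independent rows: 2.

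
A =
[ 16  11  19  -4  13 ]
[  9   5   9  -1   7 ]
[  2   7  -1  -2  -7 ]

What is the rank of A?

3

Row reduce to echelon form.
R2 ← R2 − (9/16)·R1: [0, -19/16, -27/16, 5/4, -5/16]
R3 ← R3 − (1/8)·R1: [0, 45/8, -27/8, -3/2, -69/8]
R3 ← R3 + (90/19)·R2: [0, 0, -216/19, 84/19, -192/19]
Echelon form has 3 nonzero rows, so rank(A) = 3.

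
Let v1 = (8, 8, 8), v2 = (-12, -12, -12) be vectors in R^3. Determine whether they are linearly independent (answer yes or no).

no

Form the matrix with these vectors as rows and row reduce.
R2 ← R2 + (3/2)·R1: [0, 0, 0]
1 nonzero row, so the 2 vectors span a space of dimension 1.
Since 1 < 2, the vectors are linearly dependent.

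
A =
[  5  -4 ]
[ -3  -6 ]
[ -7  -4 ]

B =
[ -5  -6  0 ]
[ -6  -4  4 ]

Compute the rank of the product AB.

2

First compute AB:
[[ -1, -14, -16],
 [ 51,  42, -24],
 [ 59,  58, -16]]
Now row reduce the product.
R2 ← R2 + (51)·R1: [0, -672, -840]
R3 ← R3 + (59)·R1: [0, -768, -960]
R3 ← R3 − (8/7)·R2: [0, 0, 0]
2 nonzero rows, so rank(AB) = 2.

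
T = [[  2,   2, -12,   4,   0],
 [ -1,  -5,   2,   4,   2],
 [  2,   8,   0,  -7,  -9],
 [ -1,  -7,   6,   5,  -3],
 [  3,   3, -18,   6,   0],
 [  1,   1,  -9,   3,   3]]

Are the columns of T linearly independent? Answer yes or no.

Row reduce T to echelon form.
R2 ← R2 + (1/2)·R1: [0, -4, -4, 6, 2]
R3 ← R3 − R1: [0, 6, 12, -11, -9]
R4 ← R4 + (1/2)·R1: [0, -6, 0, 7, -3]
R5 ← R5 − (3/2)·R1: [0, 0, 0, 0, 0]
R6 ← R6 − (1/2)·R1: [0, 0, -3, 1, 3]
R3 ← R3 + (3/2)·R2: [0, 0, 6, -2, -6]
R4 ← R4 − (3/2)·R2: [0, 0, 6, -2, -6]
R4 ← R4 − R3: [0, 0, 0, 0, 0]
R6 ← R6 + (1/2)·R3: [0, 0, 0, 0, 0]
3 pivots among 5 columns.
Only 3 < 5 pivot columns, so the columns are linearly dependent.

no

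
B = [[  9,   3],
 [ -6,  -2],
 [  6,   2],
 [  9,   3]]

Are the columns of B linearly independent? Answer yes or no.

Row reduce B to echelon form.
R2 ← R2 + (2/3)·R1: [0, 0]
R3 ← R3 − (2/3)·R1: [0, 0]
R4 ← R4 − R1: [0, 0]
1 pivot among 2 columns.
Only 1 < 2 pivot columns, so the columns are linearly dependent.

no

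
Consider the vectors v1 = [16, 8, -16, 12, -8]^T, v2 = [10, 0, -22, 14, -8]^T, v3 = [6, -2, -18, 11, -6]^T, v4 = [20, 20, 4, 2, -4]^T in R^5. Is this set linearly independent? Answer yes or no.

no

Form the matrix with these vectors as rows and row reduce.
R2 ← R2 − (5/8)·R1: [0, -5, -12, 13/2, -3]
R3 ← R3 − (3/8)·R1: [0, -5, -12, 13/2, -3]
R4 ← R4 − (5/4)·R1: [0, 10, 24, -13, 6]
R3 ← R3 − R2: [0, 0, 0, 0, 0]
R4 ← R4 + (2)·R2: [0, 0, 0, 0, 0]
2 nonzero rows, so the 4 vectors span a space of dimension 2.
Since 2 < 4, the vectors are linearly dependent.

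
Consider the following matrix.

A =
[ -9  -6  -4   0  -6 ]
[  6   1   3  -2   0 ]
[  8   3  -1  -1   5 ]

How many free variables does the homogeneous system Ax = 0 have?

2

Row reduce to echelon form.
R2 ← R2 + (2/3)·R1: [0, -3, 1/3, -2, -4]
R3 ← R3 + (8/9)·R1: [0, -7/3, -41/9, -1, -1/3]
R3 ← R3 − (7/9)·R2: [0, 0, -130/27, 5/9, 25/9]
3 nonzero rows, so rank(A) = 3.
A has 5 columns; by rank–nullity, nullity = 5 − 3 = 2.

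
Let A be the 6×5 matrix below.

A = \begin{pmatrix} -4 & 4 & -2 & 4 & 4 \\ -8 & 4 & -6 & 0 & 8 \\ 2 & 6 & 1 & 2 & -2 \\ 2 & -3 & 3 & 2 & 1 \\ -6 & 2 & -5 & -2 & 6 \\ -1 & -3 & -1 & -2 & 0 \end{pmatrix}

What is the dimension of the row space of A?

Row reduce to echelon form.
R2 ← R2 − (2)·R1: [0, -4, -2, -8, 0]
R3 ← R3 + (1/2)·R1: [0, 8, 0, 4, 0]
R4 ← R4 + (1/2)·R1: [0, -1, 2, 4, 3]
R5 ← R5 − (3/2)·R1: [0, -4, -2, -8, 0]
R6 ← R6 − (1/4)·R1: [0, -4, -1/2, -3, -1]
R3 ← R3 + (2)·R2: [0, 0, -4, -12, 0]
R4 ← R4 − (1/4)·R2: [0, 0, 5/2, 6, 3]
R5 ← R5 − R2: [0, 0, 0, 0, 0]
R6 ← R6 − R2: [0, 0, 3/2, 5, -1]
R4 ← R4 + (5/8)·R3: [0, 0, 0, -3/2, 3]
R6 ← R6 + (3/8)·R3: [0, 0, 0, 1/2, -1]
R6 ← R6 + (1/3)·R4: [0, 0, 0, 0, 0]
Echelon form has 4 nonzero rows, so rank(A) = 4.
The row space has dimension equal to the rank: 4.

4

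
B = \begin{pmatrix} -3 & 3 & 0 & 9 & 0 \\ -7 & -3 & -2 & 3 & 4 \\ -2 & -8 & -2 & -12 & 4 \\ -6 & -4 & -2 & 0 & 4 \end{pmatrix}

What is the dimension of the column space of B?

Row reduce to echelon form.
R2 ← R2 − (7/3)·R1: [0, -10, -2, -18, 4]
R3 ← R3 − (2/3)·R1: [0, -10, -2, -18, 4]
R4 ← R4 − (2)·R1: [0, -10, -2, -18, 4]
R3 ← R3 − R2: [0, 0, 0, 0, 0]
R4 ← R4 − R2: [0, 0, 0, 0, 0]
Echelon form has 2 nonzero rows, so rank(B) = 2.
The column space has dimension equal to the rank: 2.

2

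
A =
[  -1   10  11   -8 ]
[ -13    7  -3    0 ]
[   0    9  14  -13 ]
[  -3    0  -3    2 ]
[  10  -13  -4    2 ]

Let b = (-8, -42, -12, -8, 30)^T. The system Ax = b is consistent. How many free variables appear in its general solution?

1

Row reduce the augmented matrix [A | b].
R2 ← R2 − (13)·R1: [0, -123, -146, 104, 62]
R4 ← R4 − (3)·R1: [0, -30, -36, 26, 16]
R5 ← R5 + (10)·R1: [0, 87, 106, -78, -50]
R3 ← R3 + (3/41)·R2: [0, 0, 136/41, -221/41, -306/41]
R4 ← R4 − (10/41)·R2: [0, 0, -16/41, 26/41, 36/41]
R5 ← R5 + (29/41)·R2: [0, 0, 112/41, -182/41, -252/41]
R4 ← R4 + (2/17)·R3: [0, 0, 0, 0, 0]
R5 ← R5 − (14/17)·R3: [0, 0, 0, 0, 0]
The echelon form has 3 nonzero rows, and every pivot lies in the first 4 columns, so rank(A) = rank([A|b]) = 3.
The system is consistent.
Free variables = (unknowns) − (rank) = 4 − 3 = 1.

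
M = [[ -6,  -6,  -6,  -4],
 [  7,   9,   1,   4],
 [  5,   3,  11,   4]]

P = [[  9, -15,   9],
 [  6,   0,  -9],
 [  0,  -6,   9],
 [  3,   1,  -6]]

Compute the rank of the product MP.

First compute MP:
[[-102, 122, -30],
 [129, -107, -33],
 [ 75, -137,  93]]
Now row reduce the product.
R2 ← R2 + (43/34)·R1: [0, 804/17, -1206/17]
R3 ← R3 + (25/34)·R1: [0, -804/17, 1206/17]
R3 ← R3 + R2: [0, 0, 0]
2 nonzero rows, so rank(MP) = 2.

2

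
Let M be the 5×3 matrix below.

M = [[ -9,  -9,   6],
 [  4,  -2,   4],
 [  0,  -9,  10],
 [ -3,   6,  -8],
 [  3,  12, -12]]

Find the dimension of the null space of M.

1

Row reduce to echelon form.
R2 ← R2 + (4/9)·R1: [0, -6, 20/3]
R4 ← R4 − (1/3)·R1: [0, 9, -10]
R5 ← R5 + (1/3)·R1: [0, 9, -10]
R3 ← R3 − (3/2)·R2: [0, 0, 0]
R4 ← R4 + (3/2)·R2: [0, 0, 0]
R5 ← R5 + (3/2)·R2: [0, 0, 0]
2 nonzero rows, so rank(M) = 2.
M has 3 columns; by rank–nullity, nullity = 3 − 2 = 1.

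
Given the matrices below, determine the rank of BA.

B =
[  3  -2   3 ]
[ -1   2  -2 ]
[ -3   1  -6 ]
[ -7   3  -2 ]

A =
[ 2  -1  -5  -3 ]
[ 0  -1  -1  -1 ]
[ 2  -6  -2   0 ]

First compute BA:
[[ 12, -19, -19,  -7],
 [ -6,  11,   7,   1],
 [-18,  38,  26,   8],
 [-18,  16,  36,  18]]
Now row reduce the product.
R2 ← R2 + (1/2)·R1: [0, 3/2, -5/2, -5/2]
R3 ← R3 + (3/2)·R1: [0, 19/2, -5/2, -5/2]
R4 ← R4 + (3/2)·R1: [0, -25/2, 15/2, 15/2]
R3 ← R3 − (19/3)·R2: [0, 0, 40/3, 40/3]
R4 ← R4 + (25/3)·R2: [0, 0, -40/3, -40/3]
R4 ← R4 + R3: [0, 0, 0, 0]
3 nonzero rows, so rank(BA) = 3.

3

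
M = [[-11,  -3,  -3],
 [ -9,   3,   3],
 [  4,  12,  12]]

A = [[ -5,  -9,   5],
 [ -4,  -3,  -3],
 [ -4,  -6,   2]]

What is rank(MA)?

2

First compute MA:
[[ 79, 126, -52],
 [ 21,  54, -48],
 [-116, -144,   8]]
Now row reduce the product.
R2 ← R2 − (21/79)·R1: [0, 1620/79, -2700/79]
R3 ← R3 + (116/79)·R1: [0, 3240/79, -5400/79]
R3 ← R3 − (2)·R2: [0, 0, 0]
2 nonzero rows, so rank(MA) = 2.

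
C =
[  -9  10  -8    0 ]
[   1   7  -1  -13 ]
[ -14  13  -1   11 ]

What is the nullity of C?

Row reduce to echelon form.
R2 ← R2 + (1/9)·R1: [0, 73/9, -17/9, -13]
R3 ← R3 − (14/9)·R1: [0, -23/9, 103/9, 11]
R3 ← R3 + (23/73)·R2: [0, 0, 792/73, 504/73]
3 nonzero rows, so rank(C) = 3.
C has 4 columns; by rank–nullity, nullity = 4 − 3 = 1.

1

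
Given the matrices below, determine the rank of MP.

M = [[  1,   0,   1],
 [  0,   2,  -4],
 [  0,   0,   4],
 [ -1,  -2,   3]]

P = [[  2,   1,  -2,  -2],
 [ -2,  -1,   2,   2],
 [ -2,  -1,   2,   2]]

First compute MP:
[[  0,   0,   0,   0],
 [  4,   2,  -4,  -4],
 [ -8,  -4,   8,   8],
 [ -4,  -2,   4,   4]]
Now row reduce the product.
Swap R1 ↔ R2
R3 ← R3 + (2)·R1: [0, 0, 0, 0]
R4 ← R4 + R1: [0, 0, 0, 0]
1 nonzero row, so rank(MP) = 1.

1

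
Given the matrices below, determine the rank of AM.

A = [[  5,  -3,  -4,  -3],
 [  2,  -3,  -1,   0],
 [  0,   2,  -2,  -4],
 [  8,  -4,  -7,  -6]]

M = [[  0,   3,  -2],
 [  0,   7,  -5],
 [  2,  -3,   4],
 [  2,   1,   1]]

3

First compute AM:
[[-14,   3, -14],
 [ -2, -12,   7],
 [-12,  16, -22],
 [-26,  11, -30]]
Now row reduce the product.
R2 ← R2 − (1/7)·R1: [0, -87/7, 9]
R3 ← R3 − (6/7)·R1: [0, 94/7, -10]
R4 ← R4 − (13/7)·R1: [0, 38/7, -4]
R3 ← R3 + (94/87)·R2: [0, 0, -8/29]
R4 ← R4 + (38/87)·R2: [0, 0, -2/29]
R4 ← R4 − (1/4)·R3: [0, 0, 0]
3 nonzero rows, so rank(AM) = 3.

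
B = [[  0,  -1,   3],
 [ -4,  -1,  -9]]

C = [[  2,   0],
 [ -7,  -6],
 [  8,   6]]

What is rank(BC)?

First compute BC:
[[ 31,  24],
 [-73, -48]]
Now row reduce the product.
R2 ← R2 + (73/31)·R1: [0, 264/31]
2 nonzero rows, so rank(BC) = 2.

2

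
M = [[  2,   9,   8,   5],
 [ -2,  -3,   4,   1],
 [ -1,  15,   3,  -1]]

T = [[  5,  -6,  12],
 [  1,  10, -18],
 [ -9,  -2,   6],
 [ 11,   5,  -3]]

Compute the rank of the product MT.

3

First compute MT:
[[  2,  87, -105],
 [-38, -21,  51],
 [-28, 145, -261]]
Now row reduce the product.
R2 ← R2 + (19)·R1: [0, 1632, -1944]
R3 ← R3 + (14)·R1: [0, 1363, -1731]
R3 ← R3 − (1363/1632)·R2: [0, 0, -7305/68]
3 nonzero rows, so rank(MT) = 3.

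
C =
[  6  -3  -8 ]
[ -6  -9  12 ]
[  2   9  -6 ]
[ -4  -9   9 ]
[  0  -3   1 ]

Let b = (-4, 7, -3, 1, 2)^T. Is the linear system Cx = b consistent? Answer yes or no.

Row reduce the augmented matrix [C | b].
R2 ← R2 + R1: [0, -12, 4, 3]
R3 ← R3 − (1/3)·R1: [0, 10, -10/3, -5/3]
R4 ← R4 + (2/3)·R1: [0, -11, 11/3, -5/3]
R3 ← R3 + (5/6)·R2: [0, 0, 0, 5/6]
R4 ← R4 − (11/12)·R2: [0, 0, 0, -53/12]
R5 ← R5 − (1/4)·R2: [0, 0, 0, 5/4]
R4 ← R4 + (53/10)·R3: [0, 0, 0, 0]
R5 ← R5 − (3/2)·R3: [0, 0, 0, 0]
The echelon form has 3 nonzero rows; the last pivot sits in the augmented column, so rank(C) = 2 but rank([C|b]) = 3.
Since the ranks differ, the system is inconsistent.

no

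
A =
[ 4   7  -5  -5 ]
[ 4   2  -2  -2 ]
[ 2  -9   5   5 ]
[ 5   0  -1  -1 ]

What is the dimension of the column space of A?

Row reduce to echelon form.
R2 ← R2 − R1: [0, -5, 3, 3]
R3 ← R3 − (1/2)·R1: [0, -25/2, 15/2, 15/2]
R4 ← R4 − (5/4)·R1: [0, -35/4, 21/4, 21/4]
R3 ← R3 − (5/2)·R2: [0, 0, 0, 0]
R4 ← R4 − (7/4)·R2: [0, 0, 0, 0]
Echelon form has 2 nonzero rows, so rank(A) = 2.
The column space has dimension equal to the rank: 2.

2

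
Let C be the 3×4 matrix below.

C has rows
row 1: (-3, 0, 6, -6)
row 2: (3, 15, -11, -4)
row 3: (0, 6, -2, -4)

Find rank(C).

2

Row reduce to echelon form.
R2 ← R2 + R1: [0, 15, -5, -10]
R3 ← R3 − (2/5)·R2: [0, 0, 0, 0]
Echelon form has 2 nonzero rows, so rank(C) = 2.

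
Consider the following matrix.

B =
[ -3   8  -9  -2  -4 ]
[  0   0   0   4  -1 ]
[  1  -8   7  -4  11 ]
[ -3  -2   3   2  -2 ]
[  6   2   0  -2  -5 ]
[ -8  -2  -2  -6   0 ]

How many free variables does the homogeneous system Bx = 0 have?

Row reduce to echelon form.
R3 ← R3 + (1/3)·R1: [0, -16/3, 4, -14/3, 29/3]
R4 ← R4 − R1: [0, -10, 12, 4, 2]
R5 ← R5 + (2)·R1: [0, 18, -18, -6, -13]
R6 ← R6 − (8/3)·R1: [0, -70/3, 22, -2/3, 32/3]
Swap R2 ↔ R3
R4 ← R4 − (15/8)·R2: [0, 0, 9/2, 51/4, -129/8]
R5 ← R5 + (27/8)·R2: [0, 0, -9/2, -87/4, 157/8]
R6 ← R6 − (35/8)·R2: [0, 0, 9/2, 79/4, -253/8]
Swap R3 ↔ R4
R5 ← R5 + R3: [0, 0, 0, -9, 7/2]
R6 ← R6 − R3: [0, 0, 0, 7, -31/2]
R5 ← R5 + (9/4)·R4: [0, 0, 0, 0, 5/4]
R6 ← R6 − (7/4)·R4: [0, 0, 0, 0, -55/4]
R6 ← R6 + (11)·R5: [0, 0, 0, 0, 0]
5 nonzero rows, so rank(B) = 5.
B has 5 columns; by rank–nullity, nullity = 5 − 5 = 0.

0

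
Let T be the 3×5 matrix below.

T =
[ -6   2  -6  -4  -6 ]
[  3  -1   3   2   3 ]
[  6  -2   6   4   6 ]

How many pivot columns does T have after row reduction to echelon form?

Row reduce to echelon form.
R2 ← R2 + (1/2)·R1: [0, 0, 0, 0, 0]
R3 ← R3 + R1: [0, 0, 0, 0, 0]
Echelon form has 1 nonzero row, so rank(T) = 1.
Each nonzero row contributes one pivot column: 1 pivot columns.

1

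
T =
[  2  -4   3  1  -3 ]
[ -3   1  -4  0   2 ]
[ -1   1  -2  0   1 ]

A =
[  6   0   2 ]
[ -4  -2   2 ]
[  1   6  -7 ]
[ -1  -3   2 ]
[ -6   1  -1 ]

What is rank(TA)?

First compute TA:
[[ 48,  20, -20],
 [-38, -24,  22],
 [-18, -13,  13]]
Now row reduce the product.
R2 ← R2 + (19/24)·R1: [0, -49/6, 37/6]
R3 ← R3 + (3/8)·R1: [0, -11/2, 11/2]
R3 ← R3 − (33/49)·R2: [0, 0, 66/49]
3 nonzero rows, so rank(TA) = 3.

3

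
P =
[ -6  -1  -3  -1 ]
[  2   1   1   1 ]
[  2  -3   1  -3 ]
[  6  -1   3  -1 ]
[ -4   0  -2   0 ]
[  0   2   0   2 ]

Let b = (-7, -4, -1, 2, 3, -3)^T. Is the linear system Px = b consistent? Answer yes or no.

Row reduce the augmented matrix [P | b].
R2 ← R2 + (1/3)·R1: [0, 2/3, 0, 2/3, -19/3]
R3 ← R3 + (1/3)·R1: [0, -10/3, 0, -10/3, -10/3]
R4 ← R4 + R1: [0, -2, 0, -2, -5]
R5 ← R5 − (2/3)·R1: [0, 2/3, 0, 2/3, 23/3]
R3 ← R3 + (5)·R2: [0, 0, 0, 0, -35]
R4 ← R4 + (3)·R2: [0, 0, 0, 0, -24]
R5 ← R5 − R2: [0, 0, 0, 0, 14]
R6 ← R6 − (3)·R2: [0, 0, 0, 0, 16]
R4 ← R4 − (24/35)·R3: [0, 0, 0, 0, 0]
R5 ← R5 + (2/5)·R3: [0, 0, 0, 0, 0]
R6 ← R6 + (16/35)·R3: [0, 0, 0, 0, 0]
The echelon form has 3 nonzero rows; the last pivot sits in the augmented column, so rank(P) = 2 but rank([P|b]) = 3.
Since the ranks differ, the system is inconsistent.

no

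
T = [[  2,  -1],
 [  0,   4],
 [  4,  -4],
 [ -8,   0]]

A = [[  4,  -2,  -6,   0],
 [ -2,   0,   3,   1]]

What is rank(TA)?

First compute TA:
[[ 10,  -4, -15,  -1],
 [ -8,   0,  12,   4],
 [ 24,  -8, -36,  -4],
 [-32,  16,  48,   0]]
Now row reduce the product.
R2 ← R2 + (4/5)·R1: [0, -16/5, 0, 16/5]
R3 ← R3 − (12/5)·R1: [0, 8/5, 0, -8/5]
R4 ← R4 + (16/5)·R1: [0, 16/5, 0, -16/5]
R3 ← R3 + (1/2)·R2: [0, 0, 0, 0]
R4 ← R4 + R2: [0, 0, 0, 0]
2 nonzero rows, so rank(TA) = 2.

2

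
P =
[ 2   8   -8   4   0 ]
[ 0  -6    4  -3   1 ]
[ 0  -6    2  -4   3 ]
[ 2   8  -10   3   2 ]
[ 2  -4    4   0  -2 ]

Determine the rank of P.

3

Row reduce to echelon form.
R4 ← R4 − R1: [0, 0, -2, -1, 2]
R5 ← R5 − R1: [0, -12, 12, -4, -2]
R3 ← R3 − R2: [0, 0, -2, -1, 2]
R5 ← R5 − (2)·R2: [0, 0, 4, 2, -4]
R4 ← R4 − R3: [0, 0, 0, 0, 0]
R5 ← R5 + (2)·R3: [0, 0, 0, 0, 0]
Echelon form has 3 nonzero rows, so rank(P) = 3.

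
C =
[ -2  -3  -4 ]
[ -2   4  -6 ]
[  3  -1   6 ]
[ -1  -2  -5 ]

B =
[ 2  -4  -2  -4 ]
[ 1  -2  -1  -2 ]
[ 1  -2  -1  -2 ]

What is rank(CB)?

First compute CB:
[[-11,  22,  11,  22],
 [ -6,  12,   6,  12],
 [ 11, -22, -11, -22],
 [ -9,  18,   9,  18]]
Now row reduce the product.
R2 ← R2 − (6/11)·R1: [0, 0, 0, 0]
R3 ← R3 + R1: [0, 0, 0, 0]
R4 ← R4 − (9/11)·R1: [0, 0, 0, 0]
1 nonzero row, so rank(CB) = 1.

1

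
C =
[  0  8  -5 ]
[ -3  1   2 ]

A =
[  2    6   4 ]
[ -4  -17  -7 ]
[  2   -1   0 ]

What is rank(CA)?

First compute CA:
[[-42, -131, -56],
 [ -6, -37, -19]]
Now row reduce the product.
R2 ← R2 − (1/7)·R1: [0, -128/7, -11]
2 nonzero rows, so rank(CA) = 2.

2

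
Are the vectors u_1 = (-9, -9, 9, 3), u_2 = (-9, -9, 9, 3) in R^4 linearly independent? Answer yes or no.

no

Form the matrix with these vectors as rows and row reduce.
R2 ← R2 − R1: [0, 0, 0, 0]
1 nonzero row, so the 2 vectors span a space of dimension 1.
Since 1 < 2, the vectors are linearly dependent.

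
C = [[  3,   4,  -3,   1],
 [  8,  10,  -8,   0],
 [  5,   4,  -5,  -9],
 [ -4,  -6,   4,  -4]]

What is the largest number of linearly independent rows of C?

Row reduce to echelon form.
R2 ← R2 − (8/3)·R1: [0, -2/3, 0, -8/3]
R3 ← R3 − (5/3)·R1: [0, -8/3, 0, -32/3]
R4 ← R4 + (4/3)·R1: [0, -2/3, 0, -8/3]
R3 ← R3 − (4)·R2: [0, 0, 0, 0]
R4 ← R4 − R2: [0, 0, 0, 0]
Echelon form has 2 nonzero rows, so rank(C) = 2.
The rank gives the maximum number of linearly independent rows: 2.

2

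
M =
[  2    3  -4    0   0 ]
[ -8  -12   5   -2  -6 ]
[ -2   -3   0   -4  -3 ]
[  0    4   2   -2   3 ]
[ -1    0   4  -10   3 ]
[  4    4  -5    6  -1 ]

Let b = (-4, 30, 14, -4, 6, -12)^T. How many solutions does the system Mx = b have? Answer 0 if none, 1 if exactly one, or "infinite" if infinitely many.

Row reduce the augmented matrix [M | b].
R2 ← R2 + (4)·R1: [0, 0, -11, -2, -6, 14]
R3 ← R3 + R1: [0, 0, -4, -4, -3, 10]
R5 ← R5 + (1/2)·R1: [0, 3/2, 2, -10, 3, 4]
R6 ← R6 − (2)·R1: [0, -2, 3, 6, -1, -4]
Swap R2 ↔ R4
R5 ← R5 − (3/8)·R2: [0, 0, 5/4, -37/4, 15/8, 11/2]
R6 ← R6 + (1/2)·R2: [0, 0, 4, 5, 1/2, -6]
R4 ← R4 − (11/4)·R3: [0, 0, 0, 9, 9/4, -27/2]
R5 ← R5 + (5/16)·R3: [0, 0, 0, -21/2, 15/16, 69/8]
R6 ← R6 + R3: [0, 0, 0, 1, -5/2, 4]
R5 ← R5 + (7/6)·R4: [0, 0, 0, 0, 57/16, -57/8]
R6 ← R6 − (1/9)·R4: [0, 0, 0, 0, -11/4, 11/2]
R6 ← R6 + (44/57)·R5: [0, 0, 0, 0, 0, 0]
The echelon form has 5 nonzero rows, and every pivot lies in the first 5 columns, so rank(M) = rank([M|b]) = 5.
The system is consistent.
rank = 5 = number of unknowns, so the solution is unique.

1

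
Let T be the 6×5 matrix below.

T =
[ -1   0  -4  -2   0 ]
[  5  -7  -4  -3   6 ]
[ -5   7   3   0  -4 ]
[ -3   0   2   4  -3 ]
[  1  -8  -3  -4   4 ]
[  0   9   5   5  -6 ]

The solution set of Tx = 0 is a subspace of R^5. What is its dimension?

0

Row reduce to echelon form.
R2 ← R2 + (5)·R1: [0, -7, -24, -13, 6]
R3 ← R3 − (5)·R1: [0, 7, 23, 10, -4]
R4 ← R4 − (3)·R1: [0, 0, 14, 10, -3]
R5 ← R5 + R1: [0, -8, -7, -6, 4]
R3 ← R3 + R2: [0, 0, -1, -3, 2]
R5 ← R5 − (8/7)·R2: [0, 0, 143/7, 62/7, -20/7]
R6 ← R6 + (9/7)·R2: [0, 0, -181/7, -82/7, 12/7]
R4 ← R4 + (14)·R3: [0, 0, 0, -32, 25]
R5 ← R5 + (143/7)·R3: [0, 0, 0, -367/7, 38]
R6 ← R6 − (181/7)·R3: [0, 0, 0, 461/7, -50]
R5 ← R5 − (367/224)·R4: [0, 0, 0, 0, -663/224]
R6 ← R6 + (461/224)·R4: [0, 0, 0, 0, 325/224]
R6 ← R6 + (25/51)·R5: [0, 0, 0, 0, 0]
5 nonzero rows, so rank(T) = 5.
T has 5 columns; by rank–nullity, nullity = 5 − 5 = 0.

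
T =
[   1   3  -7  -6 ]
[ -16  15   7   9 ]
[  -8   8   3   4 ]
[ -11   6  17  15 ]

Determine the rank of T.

3

Row reduce to echelon form.
R2 ← R2 + (16)·R1: [0, 63, -105, -87]
R3 ← R3 + (8)·R1: [0, 32, -53, -44]
R4 ← R4 + (11)·R1: [0, 39, -60, -51]
R3 ← R3 − (32/63)·R2: [0, 0, 1/3, 4/21]
R4 ← R4 − (13/21)·R2: [0, 0, 5, 20/7]
R4 ← R4 − (15)·R3: [0, 0, 0, 0]
Echelon form has 3 nonzero rows, so rank(T) = 3.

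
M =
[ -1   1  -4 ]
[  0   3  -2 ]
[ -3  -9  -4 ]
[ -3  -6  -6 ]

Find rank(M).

2

Row reduce to echelon form.
R3 ← R3 − (3)·R1: [0, -12, 8]
R4 ← R4 − (3)·R1: [0, -9, 6]
R3 ← R3 + (4)·R2: [0, 0, 0]
R4 ← R4 + (3)·R2: [0, 0, 0]
Echelon form has 2 nonzero rows, so rank(M) = 2.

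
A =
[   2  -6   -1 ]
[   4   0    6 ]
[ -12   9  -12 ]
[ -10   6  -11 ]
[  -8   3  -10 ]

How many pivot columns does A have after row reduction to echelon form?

2

Row reduce to echelon form.
R2 ← R2 − (2)·R1: [0, 12, 8]
R3 ← R3 + (6)·R1: [0, -27, -18]
R4 ← R4 + (5)·R1: [0, -24, -16]
R5 ← R5 + (4)·R1: [0, -21, -14]
R3 ← R3 + (9/4)·R2: [0, 0, 0]
R4 ← R4 + (2)·R2: [0, 0, 0]
R5 ← R5 + (7/4)·R2: [0, 0, 0]
Echelon form has 2 nonzero rows, so rank(A) = 2.
Each nonzero row contributes one pivot column: 2 pivot columns.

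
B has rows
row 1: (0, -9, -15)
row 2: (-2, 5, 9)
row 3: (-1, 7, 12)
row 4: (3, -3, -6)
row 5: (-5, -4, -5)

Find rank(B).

2

Row reduce to echelon form.
Swap R1 ↔ R2
R3 ← R3 − (1/2)·R1: [0, 9/2, 15/2]
R4 ← R4 + (3/2)·R1: [0, 9/2, 15/2]
R5 ← R5 − (5/2)·R1: [0, -33/2, -55/2]
R3 ← R3 + (1/2)·R2: [0, 0, 0]
R4 ← R4 + (1/2)·R2: [0, 0, 0]
R5 ← R5 − (11/6)·R2: [0, 0, 0]
Echelon form has 2 nonzero rows, so rank(B) = 2.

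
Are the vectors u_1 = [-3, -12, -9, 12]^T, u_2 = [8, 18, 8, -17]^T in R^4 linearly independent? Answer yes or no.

Form the matrix with these vectors as rows and row reduce.
R2 ← R2 + (8/3)·R1: [0, -14, -16, 15]
2 nonzero rows, so the 2 vectors span a space of dimension 2.
Since 2 = 2, the vectors are linearly independent.

yes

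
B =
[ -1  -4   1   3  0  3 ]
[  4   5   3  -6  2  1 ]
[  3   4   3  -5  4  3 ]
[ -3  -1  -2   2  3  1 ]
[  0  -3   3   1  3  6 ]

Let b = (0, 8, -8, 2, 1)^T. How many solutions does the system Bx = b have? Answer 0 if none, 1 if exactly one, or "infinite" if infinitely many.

Row reduce the augmented matrix [B | b].
R2 ← R2 + (4)·R1: [0, -11, 7, 6, 2, 13, 8]
R3 ← R3 + (3)·R1: [0, -8, 6, 4, 4, 12, -8]
R4 ← R4 − (3)·R1: [0, 11, -5, -7, 3, -8, 2]
R3 ← R3 − (8/11)·R2: [0, 0, 10/11, -4/11, 28/11, 28/11, -152/11]
R4 ← R4 + R2: [0, 0, 2, -1, 5, 5, 10]
R5 ← R5 − (3/11)·R2: [0, 0, 12/11, -7/11, 27/11, 27/11, -13/11]
R4 ← R4 − (11/5)·R3: [0, 0, 0, -1/5, -3/5, -3/5, 202/5]
R5 ← R5 − (6/5)·R3: [0, 0, 0, -1/5, -3/5, -3/5, 77/5]
R5 ← R5 − R4: [0, 0, 0, 0, 0, 0, -25]
The echelon form has 5 nonzero rows; the last pivot sits in the augmented column, so rank(B) = 4 but rank([B|b]) = 5.
Since the ranks differ, the system is inconsistent.
It has no solutions.

0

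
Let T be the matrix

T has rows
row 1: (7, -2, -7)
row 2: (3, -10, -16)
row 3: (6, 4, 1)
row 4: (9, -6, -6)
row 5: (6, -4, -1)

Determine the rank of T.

Row reduce to echelon form.
R2 ← R2 − (3/7)·R1: [0, -64/7, -13]
R3 ← R3 − (6/7)·R1: [0, 40/7, 7]
R4 ← R4 − (9/7)·R1: [0, -24/7, 3]
R5 ← R5 − (6/7)·R1: [0, -16/7, 5]
R3 ← R3 + (5/8)·R2: [0, 0, -9/8]
R4 ← R4 − (3/8)·R2: [0, 0, 63/8]
R5 ← R5 − (1/4)·R2: [0, 0, 33/4]
R4 ← R4 + (7)·R3: [0, 0, 0]
R5 ← R5 + (22/3)·R3: [0, 0, 0]
Echelon form has 3 nonzero rows, so rank(T) = 3.

3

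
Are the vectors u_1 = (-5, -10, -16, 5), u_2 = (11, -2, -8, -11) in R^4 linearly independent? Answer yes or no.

yes

Form the matrix with these vectors as rows and row reduce.
R2 ← R2 + (11/5)·R1: [0, -24, -216/5, 0]
2 nonzero rows, so the 2 vectors span a space of dimension 2.
Since 2 = 2, the vectors are linearly independent.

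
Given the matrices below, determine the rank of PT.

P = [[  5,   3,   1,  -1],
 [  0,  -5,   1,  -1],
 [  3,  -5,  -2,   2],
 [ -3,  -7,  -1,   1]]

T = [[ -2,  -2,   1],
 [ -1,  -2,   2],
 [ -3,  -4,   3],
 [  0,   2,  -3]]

First compute PT:
[[-16, -22,  17],
 [  2,   4,  -4],
 [  5,  16, -19],
 [ 16,  26, -23]]
Now row reduce the product.
R2 ← R2 + (1/8)·R1: [0, 5/4, -15/8]
R3 ← R3 + (5/16)·R1: [0, 73/8, -219/16]
R4 ← R4 + R1: [0, 4, -6]
R3 ← R3 − (73/10)·R2: [0, 0, 0]
R4 ← R4 − (16/5)·R2: [0, 0, 0]
2 nonzero rows, so rank(PT) = 2.

2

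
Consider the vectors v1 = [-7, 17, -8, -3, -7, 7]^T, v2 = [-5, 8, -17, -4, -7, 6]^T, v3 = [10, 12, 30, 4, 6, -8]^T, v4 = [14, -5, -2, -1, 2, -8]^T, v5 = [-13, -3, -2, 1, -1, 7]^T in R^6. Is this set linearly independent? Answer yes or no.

Form the matrix with these vectors as rows and row reduce.
R2 ← R2 − (5/7)·R1: [0, -29/7, -79/7, -13/7, -2, 1]
R3 ← R3 + (10/7)·R1: [0, 254/7, 130/7, -2/7, -4, 2]
R4 ← R4 + (2)·R1: [0, 29, -18, -7, -12, 6]
R5 ← R5 − (13/7)·R1: [0, -242/7, 90/7, 46/7, 12, -6]
R3 ← R3 + (254/29)·R2: [0, 0, -2328/29, -480/29, -624/29, 312/29]
R4 ← R4 + (7)·R2: [0, 0, -97, -20, -26, 13]
R5 ← R5 − (242/29)·R2: [0, 0, 3104/29, 640/29, 832/29, -416/29]
R4 ← R4 − (29/24)·R3: [0, 0, 0, 0, 0, 0]
R5 ← R5 + (4/3)·R3: [0, 0, 0, 0, 0, 0]
3 nonzero rows, so the 5 vectors span a space of dimension 3.
Since 3 < 5, the vectors are linearly dependent.

no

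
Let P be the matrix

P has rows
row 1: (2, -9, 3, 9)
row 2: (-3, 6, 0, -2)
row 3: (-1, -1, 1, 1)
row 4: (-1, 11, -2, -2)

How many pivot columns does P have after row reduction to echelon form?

Row reduce to echelon form.
R2 ← R2 + (3/2)·R1: [0, -15/2, 9/2, 23/2]
R3 ← R3 + (1/2)·R1: [0, -11/2, 5/2, 11/2]
R4 ← R4 + (1/2)·R1: [0, 13/2, -1/2, 5/2]
R3 ← R3 − (11/15)·R2: [0, 0, -4/5, -44/15]
R4 ← R4 + (13/15)·R2: [0, 0, 17/5, 187/15]
R4 ← R4 + (17/4)·R3: [0, 0, 0, 0]
Echelon form has 3 nonzero rows, so rank(P) = 3.
Each nonzero row contributes one pivot column: 3 pivot columns.

3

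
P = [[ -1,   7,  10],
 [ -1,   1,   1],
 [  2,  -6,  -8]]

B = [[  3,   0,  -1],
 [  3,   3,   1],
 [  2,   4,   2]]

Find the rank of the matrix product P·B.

First compute PB:
[[ 38,  61,  28],
 [  2,   7,   4],
 [-28, -50, -24]]
Now row reduce the product.
R2 ← R2 − (1/19)·R1: [0, 72/19, 48/19]
R3 ← R3 + (14/19)·R1: [0, -96/19, -64/19]
R3 ← R3 + (4/3)·R2: [0, 0, 0]
2 nonzero rows, so rank(PB) = 2.

2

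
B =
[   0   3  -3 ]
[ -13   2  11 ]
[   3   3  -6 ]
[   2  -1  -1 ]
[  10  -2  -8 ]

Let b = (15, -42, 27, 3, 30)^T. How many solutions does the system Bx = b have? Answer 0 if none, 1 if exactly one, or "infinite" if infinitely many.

infinite

Row reduce the augmented matrix [B | b].
Swap R1 ↔ R2
R3 ← R3 + (3/13)·R1: [0, 45/13, -45/13, 225/13]
R4 ← R4 + (2/13)·R1: [0, -9/13, 9/13, -45/13]
R5 ← R5 + (10/13)·R1: [0, -6/13, 6/13, -30/13]
R3 ← R3 − (15/13)·R2: [0, 0, 0, 0]
R4 ← R4 + (3/13)·R2: [0, 0, 0, 0]
R5 ← R5 + (2/13)·R2: [0, 0, 0, 0]
The echelon form has 2 nonzero rows, and every pivot lies in the first 3 columns, so rank(B) = rank([B|b]) = 2.
The system is consistent.
rank = 2 < 3 unknowns, so there are infinitely many solutions.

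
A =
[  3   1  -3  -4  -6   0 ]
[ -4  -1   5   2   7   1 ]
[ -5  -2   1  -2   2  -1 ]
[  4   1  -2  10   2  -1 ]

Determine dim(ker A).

3

Row reduce to echelon form.
R2 ← R2 + (4/3)·R1: [0, 1/3, 1, -10/3, -1, 1]
R3 ← R3 + (5/3)·R1: [0, -1/3, -4, -26/3, -8, -1]
R4 ← R4 − (4/3)·R1: [0, -1/3, 2, 46/3, 10, -1]
R3 ← R3 + R2: [0, 0, -3, -12, -9, 0]
R4 ← R4 + R2: [0, 0, 3, 12, 9, 0]
R4 ← R4 + R3: [0, 0, 0, 0, 0, 0]
3 nonzero rows, so rank(A) = 3.
A has 6 columns; by rank–nullity, nullity = 6 − 3 = 3.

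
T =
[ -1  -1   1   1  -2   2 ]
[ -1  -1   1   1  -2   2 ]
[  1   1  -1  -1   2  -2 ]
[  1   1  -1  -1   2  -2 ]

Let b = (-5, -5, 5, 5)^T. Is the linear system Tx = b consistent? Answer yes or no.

Row reduce the augmented matrix [T | b].
R2 ← R2 − R1: [0, 0, 0, 0, 0, 0, 0]
R3 ← R3 + R1: [0, 0, 0, 0, 0, 0, 0]
R4 ← R4 + R1: [0, 0, 0, 0, 0, 0, 0]
The echelon form has 1 nonzero rows, and every pivot lies in the first 6 columns, so rank(T) = rank([T|b]) = 1.
The system is consistent.

yes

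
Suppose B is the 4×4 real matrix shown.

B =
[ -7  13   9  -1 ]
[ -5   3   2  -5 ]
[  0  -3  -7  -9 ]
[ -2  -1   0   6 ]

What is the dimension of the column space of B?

4

Row reduce to echelon form.
R2 ← R2 − (5/7)·R1: [0, -44/7, -31/7, -30/7]
R4 ← R4 − (2/7)·R1: [0, -33/7, -18/7, 44/7]
R3 ← R3 − (21/44)·R2: [0, 0, -215/44, -153/22]
R4 ← R4 − (3/4)·R2: [0, 0, 3/4, 19/2]
R4 ← R4 + (33/215)·R3: [0, 0, 0, 1813/215]
Echelon form has 4 nonzero rows, so rank(B) = 4.
The column space has dimension equal to the rank: 4.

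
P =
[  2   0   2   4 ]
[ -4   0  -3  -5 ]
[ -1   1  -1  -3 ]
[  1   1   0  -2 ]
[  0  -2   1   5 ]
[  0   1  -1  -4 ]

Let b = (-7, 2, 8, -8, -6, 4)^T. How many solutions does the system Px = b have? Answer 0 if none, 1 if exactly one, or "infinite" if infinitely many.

0

Row reduce the augmented matrix [P | b].
R2 ← R2 + (2)·R1: [0, 0, 1, 3, -12]
R3 ← R3 + (1/2)·R1: [0, 1, 0, -1, 9/2]
R4 ← R4 − (1/2)·R1: [0, 1, -1, -4, -9/2]
Swap R2 ↔ R3
R4 ← R4 − R2: [0, 0, -1, -3, -9]
R5 ← R5 + (2)·R2: [0, 0, 1, 3, 3]
R6 ← R6 − R2: [0, 0, -1, -3, -1/2]
R4 ← R4 + R3: [0, 0, 0, 0, -21]
R5 ← R5 − R3: [0, 0, 0, 0, 15]
R6 ← R6 + R3: [0, 0, 0, 0, -25/2]
R5 ← R5 + (5/7)·R4: [0, 0, 0, 0, 0]
R6 ← R6 − (25/42)·R4: [0, 0, 0, 0, 0]
The echelon form has 4 nonzero rows; the last pivot sits in the augmented column, so rank(P) = 3 but rank([P|b]) = 4.
Since the ranks differ, the system is inconsistent.
It has no solutions.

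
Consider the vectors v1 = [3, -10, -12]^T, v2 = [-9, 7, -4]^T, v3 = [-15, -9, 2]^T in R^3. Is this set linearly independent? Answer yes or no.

Form the matrix with these vectors as rows and row reduce.
R2 ← R2 + (3)·R1: [0, -23, -40]
R3 ← R3 + (5)·R1: [0, -59, -58]
R3 ← R3 − (59/23)·R2: [0, 0, 1026/23]
3 nonzero rows, so the 3 vectors span a space of dimension 3.
Since 3 = 3, the vectors are linearly independent.

yes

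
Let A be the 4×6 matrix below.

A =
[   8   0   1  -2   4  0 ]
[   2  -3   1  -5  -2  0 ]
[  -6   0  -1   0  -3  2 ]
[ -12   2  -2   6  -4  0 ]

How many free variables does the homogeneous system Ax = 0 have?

Row reduce to echelon form.
R2 ← R2 − (1/4)·R1: [0, -3, 3/4, -9/2, -3, 0]
R3 ← R3 + (3/4)·R1: [0, 0, -1/4, -3/2, 0, 2]
R4 ← R4 + (3/2)·R1: [0, 2, -1/2, 3, 2, 0]
R4 ← R4 + (2/3)·R2: [0, 0, 0, 0, 0, 0]
3 nonzero rows, so rank(A) = 3.
A has 6 columns; by rank–nullity, nullity = 6 − 3 = 3.

3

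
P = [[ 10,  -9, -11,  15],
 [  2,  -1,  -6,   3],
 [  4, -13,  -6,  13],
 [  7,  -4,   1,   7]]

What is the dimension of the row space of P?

Row reduce to echelon form.
R2 ← R2 − (1/5)·R1: [0, 4/5, -19/5, 0]
R3 ← R3 − (2/5)·R1: [0, -47/5, -8/5, 7]
R4 ← R4 − (7/10)·R1: [0, 23/10, 87/10, -7/2]
R3 ← R3 + (47/4)·R2: [0, 0, -185/4, 7]
R4 ← R4 − (23/8)·R2: [0, 0, 157/8, -7/2]
R4 ← R4 + (157/370)·R3: [0, 0, 0, -98/185]
Echelon form has 4 nonzero rows, so rank(P) = 4.
The row space has dimension equal to the rank: 4.

4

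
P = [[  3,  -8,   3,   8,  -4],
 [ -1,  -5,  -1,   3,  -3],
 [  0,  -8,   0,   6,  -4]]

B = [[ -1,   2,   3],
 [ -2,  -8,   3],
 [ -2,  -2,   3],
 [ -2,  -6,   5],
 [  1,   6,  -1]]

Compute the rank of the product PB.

First compute PB:
[[-13,  -8,  38],
 [  4,   4,  -3],
 [  0,   4,  10]]
Now row reduce the product.
R2 ← R2 + (4/13)·R1: [0, 20/13, 113/13]
R3 ← R3 − (13/5)·R2: [0, 0, -63/5]
3 nonzero rows, so rank(PB) = 3.

3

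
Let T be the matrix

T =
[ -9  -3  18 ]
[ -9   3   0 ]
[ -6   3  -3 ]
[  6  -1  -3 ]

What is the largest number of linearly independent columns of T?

Row reduce to echelon form.
R2 ← R2 − R1: [0, 6, -18]
R3 ← R3 − (2/3)·R1: [0, 5, -15]
R4 ← R4 + (2/3)·R1: [0, -3, 9]
R3 ← R3 − (5/6)·R2: [0, 0, 0]
R4 ← R4 + (1/2)·R2: [0, 0, 0]
Echelon form has 2 nonzero rows, so rank(T) = 2.
The rank gives the maximum number of linearly independent columns: 2.

2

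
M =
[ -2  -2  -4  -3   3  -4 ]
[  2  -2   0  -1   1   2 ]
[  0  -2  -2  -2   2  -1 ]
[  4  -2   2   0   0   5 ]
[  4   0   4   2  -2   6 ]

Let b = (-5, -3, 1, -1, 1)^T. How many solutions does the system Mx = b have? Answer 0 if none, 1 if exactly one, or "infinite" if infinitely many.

Row reduce the augmented matrix [M | b].
R2 ← R2 + R1: [0, -4, -4, -4, 4, -2, -8]
R4 ← R4 + (2)·R1: [0, -6, -6, -6, 6, -3, -11]
R5 ← R5 + (2)·R1: [0, -4, -4, -4, 4, -2, -9]
R3 ← R3 − (1/2)·R2: [0, 0, 0, 0, 0, 0, 5]
R4 ← R4 − (3/2)·R2: [0, 0, 0, 0, 0, 0, 1]
R5 ← R5 − R2: [0, 0, 0, 0, 0, 0, -1]
R4 ← R4 − (1/5)·R3: [0, 0, 0, 0, 0, 0, 0]
R5 ← R5 + (1/5)·R3: [0, 0, 0, 0, 0, 0, 0]
The echelon form has 3 nonzero rows; the last pivot sits in the augmented column, so rank(M) = 2 but rank([M|b]) = 3.
Since the ranks differ, the system is inconsistent.
It has no solutions.

0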